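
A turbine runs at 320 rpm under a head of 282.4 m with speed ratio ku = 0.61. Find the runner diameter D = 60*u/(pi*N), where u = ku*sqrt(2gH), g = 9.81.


u = 0.61 * sqrt(2*9.81*282.4) = 45.4058 m/s
D = 60 * 45.4058 / (pi * 320) = 2.7100 m


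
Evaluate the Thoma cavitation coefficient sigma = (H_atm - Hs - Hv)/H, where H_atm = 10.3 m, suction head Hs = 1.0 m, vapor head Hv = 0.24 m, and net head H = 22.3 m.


sigma = (10.3 - 1.0 - 0.24) / 22.3 = 0.4063


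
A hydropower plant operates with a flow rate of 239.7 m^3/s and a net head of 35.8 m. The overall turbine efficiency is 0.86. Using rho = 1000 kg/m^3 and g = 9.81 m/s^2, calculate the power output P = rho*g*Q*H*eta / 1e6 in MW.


P = 1000 * 9.81 * 239.7 * 35.8 * 0.86 / 1e6 = 72.3967 MW


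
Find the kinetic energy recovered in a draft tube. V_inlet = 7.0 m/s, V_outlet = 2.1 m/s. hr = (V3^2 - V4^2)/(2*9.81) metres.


hr = (7.0^2 - 2.1^2) / (2*9.81) = 2.2727 m


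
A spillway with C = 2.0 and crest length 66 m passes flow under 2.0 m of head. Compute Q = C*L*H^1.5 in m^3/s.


Q = 2.0 * 66 * 2.0^1.5 = 373.3524 m^3/s


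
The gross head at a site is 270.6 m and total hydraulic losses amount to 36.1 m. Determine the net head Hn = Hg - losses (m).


Hn = 270.6 - 36.1 = 234.5000 m


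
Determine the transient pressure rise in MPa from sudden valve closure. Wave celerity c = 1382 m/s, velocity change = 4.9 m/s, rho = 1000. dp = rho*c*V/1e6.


dp = 1000 * 1382 * 4.9 / 1e6 = 6.7718 MPa


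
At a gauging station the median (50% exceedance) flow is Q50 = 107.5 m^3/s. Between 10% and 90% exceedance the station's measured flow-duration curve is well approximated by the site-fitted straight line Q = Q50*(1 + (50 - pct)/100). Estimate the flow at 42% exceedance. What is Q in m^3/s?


Q = 107.5 * (1 + (50 - 42)/100) = 116.1000 m^3/s


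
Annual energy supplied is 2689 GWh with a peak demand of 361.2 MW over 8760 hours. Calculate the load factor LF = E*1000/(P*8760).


LF = 2689 * 1000 / (361.2 * 8760) = 0.8498


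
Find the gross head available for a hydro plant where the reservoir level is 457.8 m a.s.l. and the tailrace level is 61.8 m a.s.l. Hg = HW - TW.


Hg = 457.8 - 61.8 = 396.0000 m


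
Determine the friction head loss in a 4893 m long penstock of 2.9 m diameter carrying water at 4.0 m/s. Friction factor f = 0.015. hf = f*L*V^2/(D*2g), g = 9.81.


hf = 0.015 * 4893 * 4.0^2 / (2.9 * 2 * 9.81) = 20.6390 m


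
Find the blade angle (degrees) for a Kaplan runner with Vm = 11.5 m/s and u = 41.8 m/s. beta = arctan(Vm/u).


beta = arctan(11.5 / 41.8) = 15.3826 degrees


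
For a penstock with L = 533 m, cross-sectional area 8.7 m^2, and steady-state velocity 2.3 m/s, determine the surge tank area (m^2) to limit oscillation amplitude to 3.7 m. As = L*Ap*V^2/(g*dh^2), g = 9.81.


As = 533 * 8.7 * 2.3^2 / (9.81 * 3.7^2) = 182.6542 m^2


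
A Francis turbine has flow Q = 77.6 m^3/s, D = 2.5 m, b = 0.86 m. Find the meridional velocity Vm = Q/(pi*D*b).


Vm = 77.6 / (pi * 2.5 * 0.86) = 11.4888 m/s


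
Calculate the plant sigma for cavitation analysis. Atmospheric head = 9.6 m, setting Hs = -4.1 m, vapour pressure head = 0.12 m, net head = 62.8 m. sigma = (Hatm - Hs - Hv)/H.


sigma = (9.6 - (-4.1) - 0.12) / 62.8 = 0.2162


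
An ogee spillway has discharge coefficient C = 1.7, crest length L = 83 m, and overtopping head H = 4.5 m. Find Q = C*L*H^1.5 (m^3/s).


Q = 1.7 * 83 * 4.5^1.5 = 1346.9324 m^3/s


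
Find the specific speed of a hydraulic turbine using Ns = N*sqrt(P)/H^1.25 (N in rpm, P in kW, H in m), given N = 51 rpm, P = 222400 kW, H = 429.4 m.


Ns = 51 * 222400^0.5 / 429.4^1.25 = 12.3044


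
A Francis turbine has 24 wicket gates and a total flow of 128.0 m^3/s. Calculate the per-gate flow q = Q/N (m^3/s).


q = 128.0 / 24 = 5.3333 m^3/s


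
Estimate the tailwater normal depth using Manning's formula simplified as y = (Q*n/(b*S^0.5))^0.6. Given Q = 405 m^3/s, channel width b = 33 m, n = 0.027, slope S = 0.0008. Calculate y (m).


y = (405 * 0.027 / (33 * 0.0008^0.5))^0.6 = 4.3778 m


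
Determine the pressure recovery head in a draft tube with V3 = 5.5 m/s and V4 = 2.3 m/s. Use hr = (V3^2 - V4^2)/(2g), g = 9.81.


hr = (5.5^2 - 2.3^2) / (2*9.81) = 1.2722 m


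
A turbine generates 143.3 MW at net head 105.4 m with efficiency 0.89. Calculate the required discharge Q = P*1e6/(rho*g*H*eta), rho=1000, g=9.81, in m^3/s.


Q = 143.3 * 1e6 / (1000 * 9.81 * 105.4 * 0.89) = 155.7208 m^3/s


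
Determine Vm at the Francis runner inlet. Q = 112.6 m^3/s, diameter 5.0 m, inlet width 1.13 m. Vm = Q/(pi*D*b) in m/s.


Vm = 112.6 / (pi * 5.0 * 1.13) = 6.3437 m/s


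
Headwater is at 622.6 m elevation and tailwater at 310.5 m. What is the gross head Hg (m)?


Hg = 622.6 - 310.5 = 312.1000 m


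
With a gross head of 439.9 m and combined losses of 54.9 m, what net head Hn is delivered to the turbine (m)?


Hn = 439.9 - 54.9 = 385.0000 m


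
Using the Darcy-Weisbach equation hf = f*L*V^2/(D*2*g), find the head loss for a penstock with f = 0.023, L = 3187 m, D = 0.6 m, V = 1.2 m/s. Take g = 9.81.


hf = 0.023 * 3187 * 1.2^2 / (0.6 * 2 * 9.81) = 8.9665 m


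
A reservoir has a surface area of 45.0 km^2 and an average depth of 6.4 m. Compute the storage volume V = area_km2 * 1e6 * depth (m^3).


V = 45.0 * 1e6 * 6.4 = 2.8800e+08 m^3


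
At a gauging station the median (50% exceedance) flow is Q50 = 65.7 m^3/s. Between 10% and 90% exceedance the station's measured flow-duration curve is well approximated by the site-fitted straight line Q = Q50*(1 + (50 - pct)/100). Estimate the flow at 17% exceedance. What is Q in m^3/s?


Q = 65.7 * (1 + (50 - 17)/100) = 87.3810 m^3/s


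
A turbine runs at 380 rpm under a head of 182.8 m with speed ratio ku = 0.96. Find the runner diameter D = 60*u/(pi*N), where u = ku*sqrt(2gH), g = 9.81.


u = 0.96 * sqrt(2*9.81*182.8) = 57.4922 m/s
D = 60 * 57.4922 / (pi * 380) = 2.8895 m


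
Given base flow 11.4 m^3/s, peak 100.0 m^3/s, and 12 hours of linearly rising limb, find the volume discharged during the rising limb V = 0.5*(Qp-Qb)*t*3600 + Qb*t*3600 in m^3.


V = 0.5*(100.0 - 11.4)*12*3600 + 11.4*12*3600 = 2.4062e+06 m^3


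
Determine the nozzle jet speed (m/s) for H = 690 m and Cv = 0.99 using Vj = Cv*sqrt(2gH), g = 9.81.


Vj = 0.99 * sqrt(2*9.81*690) = 115.1885 m/s


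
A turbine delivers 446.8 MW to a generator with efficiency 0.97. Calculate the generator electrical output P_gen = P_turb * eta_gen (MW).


P_gen = 446.8 * 0.97 = 433.3960 MW


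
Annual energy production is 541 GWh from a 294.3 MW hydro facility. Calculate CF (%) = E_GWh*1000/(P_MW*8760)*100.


CF = 541 * 1000 / (294.3 * 8760) * 100 = 20.9847 %


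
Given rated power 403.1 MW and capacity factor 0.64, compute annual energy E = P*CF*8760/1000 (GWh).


E = 403.1 * 0.64 * 8760 / 1000 = 2259.9398 GWh


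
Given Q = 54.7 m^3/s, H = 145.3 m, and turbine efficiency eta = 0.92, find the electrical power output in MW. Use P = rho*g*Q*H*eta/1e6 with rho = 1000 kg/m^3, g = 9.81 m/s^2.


P = 1000 * 9.81 * 54.7 * 145.3 * 0.92 / 1e6 = 71.7315 MW


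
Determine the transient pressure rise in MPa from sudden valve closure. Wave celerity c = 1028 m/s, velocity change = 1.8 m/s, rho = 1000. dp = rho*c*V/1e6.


dp = 1000 * 1028 * 1.8 / 1e6 = 1.8504 MPa


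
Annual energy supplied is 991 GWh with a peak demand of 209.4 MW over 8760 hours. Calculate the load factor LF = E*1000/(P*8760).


LF = 991 * 1000 / (209.4 * 8760) = 0.5402


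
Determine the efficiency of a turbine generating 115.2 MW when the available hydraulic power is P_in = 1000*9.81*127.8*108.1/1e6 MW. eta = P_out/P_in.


P_in = 1000 * 9.81 * 127.8 * 108.1 / 1e6 = 135.5269 MW
eta = 115.2 / 135.5269 = 0.8500


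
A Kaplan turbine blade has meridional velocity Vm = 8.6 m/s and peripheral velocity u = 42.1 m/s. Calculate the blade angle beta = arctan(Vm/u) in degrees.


beta = arctan(8.6 / 42.1) = 11.5453 degrees


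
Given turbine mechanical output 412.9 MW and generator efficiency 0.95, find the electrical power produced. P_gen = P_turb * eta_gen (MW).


P_gen = 412.9 * 0.95 = 392.2550 MW


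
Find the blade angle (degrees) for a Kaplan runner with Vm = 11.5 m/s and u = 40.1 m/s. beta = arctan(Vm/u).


beta = arctan(11.5 / 40.1) = 16.0020 degrees


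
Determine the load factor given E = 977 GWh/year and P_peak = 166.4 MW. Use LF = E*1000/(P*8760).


LF = 977 * 1000 / (166.4 * 8760) = 0.6703


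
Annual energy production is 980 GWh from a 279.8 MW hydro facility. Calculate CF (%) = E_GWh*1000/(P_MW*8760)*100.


CF = 980 * 1000 / (279.8 * 8760) * 100 = 39.9829 %


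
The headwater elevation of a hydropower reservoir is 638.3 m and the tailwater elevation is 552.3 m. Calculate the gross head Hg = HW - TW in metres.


Hg = 638.3 - 552.3 = 86.0000 m


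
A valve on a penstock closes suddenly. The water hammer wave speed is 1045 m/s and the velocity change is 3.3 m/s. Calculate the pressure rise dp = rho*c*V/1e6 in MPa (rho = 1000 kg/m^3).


dp = 1000 * 1045 * 3.3 / 1e6 = 3.4485 MPa


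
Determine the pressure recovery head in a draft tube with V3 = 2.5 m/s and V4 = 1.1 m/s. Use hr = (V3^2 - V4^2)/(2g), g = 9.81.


hr = (2.5^2 - 1.1^2) / (2*9.81) = 0.2569 m


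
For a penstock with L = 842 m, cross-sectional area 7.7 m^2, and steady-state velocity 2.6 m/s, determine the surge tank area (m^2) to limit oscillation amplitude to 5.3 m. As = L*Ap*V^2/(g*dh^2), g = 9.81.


As = 842 * 7.7 * 2.6^2 / (9.81 * 5.3^2) = 159.0482 m^2


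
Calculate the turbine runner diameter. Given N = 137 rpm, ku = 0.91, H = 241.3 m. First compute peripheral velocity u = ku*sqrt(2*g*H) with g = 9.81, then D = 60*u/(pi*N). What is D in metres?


u = 0.91 * sqrt(2*9.81*241.3) = 62.6137 m/s
D = 60 * 62.6137 / (pi * 137) = 8.7287 m


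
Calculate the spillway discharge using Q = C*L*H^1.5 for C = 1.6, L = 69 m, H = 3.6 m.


Q = 1.6 * 69 * 3.6^1.5 = 754.0894 m^3/s


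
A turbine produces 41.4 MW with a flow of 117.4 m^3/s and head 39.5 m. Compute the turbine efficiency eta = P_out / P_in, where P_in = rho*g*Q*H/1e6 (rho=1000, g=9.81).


P_in = 1000 * 9.81 * 117.4 * 39.5 / 1e6 = 45.4919 MW
eta = 41.4 / 45.4919 = 0.9101


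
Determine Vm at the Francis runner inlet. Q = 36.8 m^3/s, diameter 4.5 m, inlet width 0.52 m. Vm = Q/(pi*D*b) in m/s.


Vm = 36.8 / (pi * 4.5 * 0.52) = 5.0059 m/s


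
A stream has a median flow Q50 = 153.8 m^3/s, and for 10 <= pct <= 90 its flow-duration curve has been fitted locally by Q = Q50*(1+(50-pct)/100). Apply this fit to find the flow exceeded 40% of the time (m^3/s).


Q = 153.8 * (1 + (50 - 40)/100) = 169.1800 m^3/s


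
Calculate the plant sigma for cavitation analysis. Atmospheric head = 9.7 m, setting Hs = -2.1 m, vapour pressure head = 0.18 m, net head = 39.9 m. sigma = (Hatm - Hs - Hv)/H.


sigma = (9.7 - (-2.1) - 0.18) / 39.9 = 0.2912


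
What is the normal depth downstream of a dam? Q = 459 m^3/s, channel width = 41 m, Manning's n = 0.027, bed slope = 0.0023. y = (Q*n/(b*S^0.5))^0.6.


y = (459 * 0.027 / (41 * 0.0023^0.5))^0.6 = 3.0180 m


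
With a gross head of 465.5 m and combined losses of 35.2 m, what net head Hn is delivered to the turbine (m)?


Hn = 465.5 - 35.2 = 430.3000 m


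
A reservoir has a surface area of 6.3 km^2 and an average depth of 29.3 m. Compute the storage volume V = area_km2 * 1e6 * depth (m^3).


V = 6.3 * 1e6 * 29.3 = 1.8459e+08 m^3


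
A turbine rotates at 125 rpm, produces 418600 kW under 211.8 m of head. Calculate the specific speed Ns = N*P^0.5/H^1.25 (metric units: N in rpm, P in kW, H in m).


Ns = 125 * 418600^0.5 / 211.8^1.25 = 100.0926


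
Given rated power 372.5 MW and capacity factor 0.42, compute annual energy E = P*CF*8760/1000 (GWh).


E = 372.5 * 0.42 * 8760 / 1000 = 1370.5020 GWh


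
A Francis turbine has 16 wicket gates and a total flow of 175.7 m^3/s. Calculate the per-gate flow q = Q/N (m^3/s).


q = 175.7 / 16 = 10.9812 m^3/s


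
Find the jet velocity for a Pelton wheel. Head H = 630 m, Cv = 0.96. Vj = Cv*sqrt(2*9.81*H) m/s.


Vj = 0.96 * sqrt(2*9.81*630) = 106.7311 m/s


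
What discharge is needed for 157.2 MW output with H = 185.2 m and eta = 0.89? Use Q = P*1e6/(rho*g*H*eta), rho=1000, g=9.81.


Q = 157.2 * 1e6 / (1000 * 9.81 * 185.2 * 0.89) = 97.2193 m^3/s


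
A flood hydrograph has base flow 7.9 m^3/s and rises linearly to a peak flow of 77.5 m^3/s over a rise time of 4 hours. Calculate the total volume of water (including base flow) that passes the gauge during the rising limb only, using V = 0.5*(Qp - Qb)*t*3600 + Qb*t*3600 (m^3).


V = 0.5*(77.5 - 7.9)*4*3600 + 7.9*4*3600 = 614880.0000 m^3


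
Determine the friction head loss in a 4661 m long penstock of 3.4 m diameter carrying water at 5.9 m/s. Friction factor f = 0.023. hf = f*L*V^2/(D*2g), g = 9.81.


hf = 0.023 * 4661 * 5.9^2 / (3.4 * 2 * 9.81) = 55.9414 m


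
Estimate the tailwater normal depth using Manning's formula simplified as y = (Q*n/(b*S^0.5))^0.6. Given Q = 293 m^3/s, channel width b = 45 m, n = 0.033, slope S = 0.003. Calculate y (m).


y = (293 * 0.033 / (45 * 0.003^0.5))^0.6 = 2.2707 m


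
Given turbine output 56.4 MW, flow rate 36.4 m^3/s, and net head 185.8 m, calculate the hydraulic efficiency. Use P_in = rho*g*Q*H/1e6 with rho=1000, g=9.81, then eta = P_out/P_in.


P_in = 1000 * 9.81 * 36.4 * 185.8 / 1e6 = 66.3462 MW
eta = 56.4 / 66.3462 = 0.8501


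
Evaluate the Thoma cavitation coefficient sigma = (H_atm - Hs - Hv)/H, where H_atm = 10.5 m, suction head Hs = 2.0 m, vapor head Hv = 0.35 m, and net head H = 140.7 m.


sigma = (10.5 - 2.0 - 0.35) / 140.7 = 0.0579


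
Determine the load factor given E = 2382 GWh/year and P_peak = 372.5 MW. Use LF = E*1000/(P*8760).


LF = 2382 * 1000 / (372.5 * 8760) = 0.7300


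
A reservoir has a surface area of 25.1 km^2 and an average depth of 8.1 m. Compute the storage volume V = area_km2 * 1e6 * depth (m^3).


V = 25.1 * 1e6 * 8.1 = 2.0331e+08 m^3


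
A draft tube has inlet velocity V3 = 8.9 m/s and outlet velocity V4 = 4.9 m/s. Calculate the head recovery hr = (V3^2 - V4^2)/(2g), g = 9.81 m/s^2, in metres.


hr = (8.9^2 - 4.9^2) / (2*9.81) = 2.8135 m


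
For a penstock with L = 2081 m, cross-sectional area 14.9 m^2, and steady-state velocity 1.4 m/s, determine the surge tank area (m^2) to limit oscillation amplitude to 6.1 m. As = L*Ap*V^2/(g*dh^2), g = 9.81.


As = 2081 * 14.9 * 1.4^2 / (9.81 * 6.1^2) = 166.4891 m^2


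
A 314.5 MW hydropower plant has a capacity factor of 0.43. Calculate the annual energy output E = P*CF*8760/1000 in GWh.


E = 314.5 * 0.43 * 8760 / 1000 = 1184.6586 GWh


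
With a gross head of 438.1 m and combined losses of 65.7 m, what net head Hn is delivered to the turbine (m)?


Hn = 438.1 - 65.7 = 372.4000 m


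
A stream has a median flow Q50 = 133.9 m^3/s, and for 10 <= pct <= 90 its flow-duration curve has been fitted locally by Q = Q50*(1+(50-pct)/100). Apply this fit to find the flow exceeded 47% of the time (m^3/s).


Q = 133.9 * (1 + (50 - 47)/100) = 137.9170 m^3/s


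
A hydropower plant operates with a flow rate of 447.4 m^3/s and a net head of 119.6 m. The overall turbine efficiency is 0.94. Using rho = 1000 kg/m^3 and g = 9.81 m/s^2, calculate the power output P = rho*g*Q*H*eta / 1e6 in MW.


P = 1000 * 9.81 * 447.4 * 119.6 * 0.94 / 1e6 = 493.4283 MW


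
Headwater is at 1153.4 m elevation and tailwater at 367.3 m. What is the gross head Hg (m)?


Hg = 1153.4 - 367.3 = 786.1000 m


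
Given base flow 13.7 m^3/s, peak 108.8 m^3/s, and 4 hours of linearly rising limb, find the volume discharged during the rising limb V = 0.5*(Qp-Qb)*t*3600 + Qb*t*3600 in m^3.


V = 0.5*(108.8 - 13.7)*4*3600 + 13.7*4*3600 = 882000.0000 m^3


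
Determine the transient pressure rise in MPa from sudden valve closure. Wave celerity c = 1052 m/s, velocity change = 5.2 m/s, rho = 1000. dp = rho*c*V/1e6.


dp = 1000 * 1052 * 5.2 / 1e6 = 5.4704 MPa


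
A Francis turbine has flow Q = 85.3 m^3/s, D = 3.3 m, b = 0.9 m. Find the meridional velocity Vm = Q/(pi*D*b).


Vm = 85.3 / (pi * 3.3 * 0.9) = 9.1420 m/s


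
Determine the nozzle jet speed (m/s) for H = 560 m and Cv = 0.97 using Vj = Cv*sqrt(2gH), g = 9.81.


Vj = 0.97 * sqrt(2*9.81*560) = 101.6753 m/s


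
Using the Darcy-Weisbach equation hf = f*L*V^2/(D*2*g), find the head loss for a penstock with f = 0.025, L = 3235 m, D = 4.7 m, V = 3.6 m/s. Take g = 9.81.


hf = 0.025 * 3235 * 3.6^2 / (4.7 * 2 * 9.81) = 11.3664 m


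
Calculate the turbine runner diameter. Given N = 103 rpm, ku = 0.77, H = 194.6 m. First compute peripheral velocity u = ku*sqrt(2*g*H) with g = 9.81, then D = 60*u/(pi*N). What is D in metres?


u = 0.77 * sqrt(2*9.81*194.6) = 47.5786 m/s
D = 60 * 47.5786 / (pi * 103) = 8.8222 m


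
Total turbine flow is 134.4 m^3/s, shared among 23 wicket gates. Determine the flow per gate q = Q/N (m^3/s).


q = 134.4 / 23 = 5.8435 m^3/s


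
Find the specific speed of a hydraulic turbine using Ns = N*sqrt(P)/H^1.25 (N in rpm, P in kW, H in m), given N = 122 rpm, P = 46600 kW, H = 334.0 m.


Ns = 122 * 46600^0.5 / 334.0^1.25 = 18.4446


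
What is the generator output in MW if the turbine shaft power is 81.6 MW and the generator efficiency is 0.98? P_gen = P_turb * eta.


P_gen = 81.6 * 0.98 = 79.9680 MW


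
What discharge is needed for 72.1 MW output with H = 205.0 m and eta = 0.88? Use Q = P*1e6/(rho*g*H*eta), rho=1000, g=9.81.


Q = 72.1 * 1e6 / (1000 * 9.81 * 205.0 * 0.88) = 40.7408 m^3/s


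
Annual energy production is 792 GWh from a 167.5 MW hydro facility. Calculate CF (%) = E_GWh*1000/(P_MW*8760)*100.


CF = 792 * 1000 / (167.5 * 8760) * 100 = 53.9767 %


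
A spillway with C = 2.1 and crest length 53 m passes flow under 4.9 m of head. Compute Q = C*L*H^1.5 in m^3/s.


Q = 2.1 * 53 * 4.9^1.5 = 1207.2280 m^3/s


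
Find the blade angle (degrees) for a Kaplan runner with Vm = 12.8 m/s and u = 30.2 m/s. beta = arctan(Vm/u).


beta = arctan(12.8 / 30.2) = 22.9692 degrees


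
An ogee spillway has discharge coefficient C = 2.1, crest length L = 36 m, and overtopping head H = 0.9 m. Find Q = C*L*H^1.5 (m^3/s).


Q = 2.1 * 36 * 0.9^1.5 = 64.5484 m^3/s


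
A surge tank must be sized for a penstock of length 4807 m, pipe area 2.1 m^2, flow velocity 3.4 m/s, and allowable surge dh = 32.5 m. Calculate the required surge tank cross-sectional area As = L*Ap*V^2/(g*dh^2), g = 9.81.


As = 4807 * 2.1 * 3.4^2 / (9.81 * 32.5^2) = 11.2620 m^2


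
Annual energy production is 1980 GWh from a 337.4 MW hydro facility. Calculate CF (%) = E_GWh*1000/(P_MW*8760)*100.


CF = 1980 * 1000 / (337.4 * 8760) * 100 = 66.9909 %


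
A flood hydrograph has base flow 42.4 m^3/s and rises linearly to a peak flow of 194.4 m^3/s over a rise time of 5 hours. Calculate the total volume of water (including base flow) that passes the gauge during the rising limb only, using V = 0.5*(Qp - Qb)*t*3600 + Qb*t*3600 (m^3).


V = 0.5*(194.4 - 42.4)*5*3600 + 42.4*5*3600 = 2.1312e+06 m^3


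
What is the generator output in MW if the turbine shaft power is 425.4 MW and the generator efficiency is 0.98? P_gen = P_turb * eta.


P_gen = 425.4 * 0.98 = 416.8920 MW


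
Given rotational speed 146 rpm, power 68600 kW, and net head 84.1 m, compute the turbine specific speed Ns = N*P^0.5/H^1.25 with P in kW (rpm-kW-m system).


Ns = 146 * 68600^0.5 / 84.1^1.25 = 150.1481


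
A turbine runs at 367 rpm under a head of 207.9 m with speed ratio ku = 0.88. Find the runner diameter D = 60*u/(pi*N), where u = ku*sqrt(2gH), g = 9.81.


u = 0.88 * sqrt(2*9.81*207.9) = 56.2030 m/s
D = 60 * 56.2030 / (pi * 367) = 2.9248 m


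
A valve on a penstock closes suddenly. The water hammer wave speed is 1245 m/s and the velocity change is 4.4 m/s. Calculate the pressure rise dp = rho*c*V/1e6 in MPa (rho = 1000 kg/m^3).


dp = 1000 * 1245 * 4.4 / 1e6 = 5.4780 MPa


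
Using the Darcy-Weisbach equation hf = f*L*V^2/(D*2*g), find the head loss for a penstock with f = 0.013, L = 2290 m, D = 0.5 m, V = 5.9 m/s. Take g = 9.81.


hf = 0.013 * 2290 * 5.9^2 / (0.5 * 2 * 9.81) = 105.6365 m


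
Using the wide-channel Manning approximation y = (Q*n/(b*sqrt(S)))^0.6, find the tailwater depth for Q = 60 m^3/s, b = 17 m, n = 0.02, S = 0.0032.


y = (60 * 0.02 / (17 * 0.0032^0.5))^0.6 = 1.1421 m


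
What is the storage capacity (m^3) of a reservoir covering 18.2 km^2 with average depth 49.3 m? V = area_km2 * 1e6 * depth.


V = 18.2 * 1e6 * 49.3 = 8.9726e+08 m^3


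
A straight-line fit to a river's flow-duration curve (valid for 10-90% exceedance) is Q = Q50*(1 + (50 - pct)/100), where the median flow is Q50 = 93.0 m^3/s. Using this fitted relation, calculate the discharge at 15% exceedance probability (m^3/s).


Q = 93.0 * (1 + (50 - 15)/100) = 125.5500 m^3/s


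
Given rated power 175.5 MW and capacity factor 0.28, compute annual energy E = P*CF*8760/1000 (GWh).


E = 175.5 * 0.28 * 8760 / 1000 = 430.4664 GWh


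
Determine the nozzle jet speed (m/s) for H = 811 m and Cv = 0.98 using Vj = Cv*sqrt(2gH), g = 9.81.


Vj = 0.98 * sqrt(2*9.81*811) = 123.6192 m/s


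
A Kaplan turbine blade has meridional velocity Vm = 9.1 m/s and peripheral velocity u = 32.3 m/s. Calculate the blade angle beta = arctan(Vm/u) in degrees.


beta = arctan(9.1 / 32.3) = 15.7343 degrees


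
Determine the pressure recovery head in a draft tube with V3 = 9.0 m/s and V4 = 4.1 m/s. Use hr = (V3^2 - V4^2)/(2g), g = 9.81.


hr = (9.0^2 - 4.1^2) / (2*9.81) = 3.2717 m


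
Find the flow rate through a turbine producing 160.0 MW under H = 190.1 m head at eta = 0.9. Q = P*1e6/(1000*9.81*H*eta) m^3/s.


Q = 160.0 * 1e6 / (1000 * 9.81 * 190.1 * 0.9) = 95.3293 m^3/s


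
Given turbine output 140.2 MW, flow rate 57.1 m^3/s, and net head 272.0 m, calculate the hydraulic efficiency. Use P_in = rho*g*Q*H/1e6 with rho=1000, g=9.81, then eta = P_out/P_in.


P_in = 1000 * 9.81 * 57.1 * 272.0 / 1e6 = 152.3611 MW
eta = 140.2 / 152.3611 = 0.9202


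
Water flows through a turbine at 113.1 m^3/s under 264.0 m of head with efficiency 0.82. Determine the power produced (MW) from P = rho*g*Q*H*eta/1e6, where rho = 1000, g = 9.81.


P = 1000 * 9.81 * 113.1 * 264.0 * 0.82 / 1e6 = 240.1869 MW


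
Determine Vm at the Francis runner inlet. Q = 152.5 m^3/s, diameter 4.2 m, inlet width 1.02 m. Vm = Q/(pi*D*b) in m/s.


Vm = 152.5 / (pi * 4.2 * 1.02) = 11.3311 m/s


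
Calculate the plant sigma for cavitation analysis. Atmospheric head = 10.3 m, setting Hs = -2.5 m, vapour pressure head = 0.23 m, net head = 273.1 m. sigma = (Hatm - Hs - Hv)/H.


sigma = (10.3 - (-2.5) - 0.23) / 273.1 = 0.0460


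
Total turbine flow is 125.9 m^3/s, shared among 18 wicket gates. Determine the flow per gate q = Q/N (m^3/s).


q = 125.9 / 18 = 6.9944 m^3/s


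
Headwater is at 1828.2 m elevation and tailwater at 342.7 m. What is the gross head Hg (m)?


Hg = 1828.2 - 342.7 = 1485.5000 m


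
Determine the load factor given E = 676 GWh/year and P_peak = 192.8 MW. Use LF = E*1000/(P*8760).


LF = 676 * 1000 / (192.8 * 8760) = 0.4003


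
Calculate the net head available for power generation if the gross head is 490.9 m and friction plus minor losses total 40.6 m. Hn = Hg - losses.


Hn = 490.9 - 40.6 = 450.3000 m


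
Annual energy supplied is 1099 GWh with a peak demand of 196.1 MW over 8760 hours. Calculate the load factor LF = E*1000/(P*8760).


LF = 1099 * 1000 / (196.1 * 8760) = 0.6398


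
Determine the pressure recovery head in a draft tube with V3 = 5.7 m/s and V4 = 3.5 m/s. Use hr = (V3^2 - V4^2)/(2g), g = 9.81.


hr = (5.7^2 - 3.5^2) / (2*9.81) = 1.0316 m


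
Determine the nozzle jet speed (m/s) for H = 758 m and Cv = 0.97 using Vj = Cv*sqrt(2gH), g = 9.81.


Vj = 0.97 * sqrt(2*9.81*758) = 118.2921 m/s


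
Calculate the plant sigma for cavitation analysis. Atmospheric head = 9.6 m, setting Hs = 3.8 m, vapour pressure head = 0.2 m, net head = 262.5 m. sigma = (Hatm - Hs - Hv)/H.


sigma = (9.6 - 3.8 - 0.2) / 262.5 = 0.0213


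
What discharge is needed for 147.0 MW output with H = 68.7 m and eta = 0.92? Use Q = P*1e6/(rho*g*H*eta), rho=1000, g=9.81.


Q = 147.0 * 1e6 / (1000 * 9.81 * 68.7 * 0.92) = 237.0848 m^3/s


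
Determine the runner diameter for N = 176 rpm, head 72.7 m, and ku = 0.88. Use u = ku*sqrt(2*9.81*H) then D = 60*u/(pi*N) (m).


u = 0.88 * sqrt(2*9.81*72.7) = 33.2353 m/s
D = 60 * 33.2353 / (pi * 176) = 3.6065 m


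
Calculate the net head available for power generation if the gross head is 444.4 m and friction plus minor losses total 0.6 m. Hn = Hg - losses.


Hn = 444.4 - 0.6 = 443.8000 m


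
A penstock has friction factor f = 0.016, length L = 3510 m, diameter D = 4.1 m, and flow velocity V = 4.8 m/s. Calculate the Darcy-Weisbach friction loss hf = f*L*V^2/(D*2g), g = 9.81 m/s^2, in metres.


hf = 0.016 * 3510 * 4.8^2 / (4.1 * 2 * 9.81) = 16.0852 m


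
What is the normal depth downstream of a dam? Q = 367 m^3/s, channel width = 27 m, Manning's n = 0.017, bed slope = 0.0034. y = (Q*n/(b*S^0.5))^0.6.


y = (367 * 0.017 / (27 * 0.0034^0.5))^0.6 = 2.2846 m


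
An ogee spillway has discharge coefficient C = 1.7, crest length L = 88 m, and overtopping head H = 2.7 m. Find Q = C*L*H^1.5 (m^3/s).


Q = 1.7 * 88 * 2.7^1.5 = 663.7083 m^3/s


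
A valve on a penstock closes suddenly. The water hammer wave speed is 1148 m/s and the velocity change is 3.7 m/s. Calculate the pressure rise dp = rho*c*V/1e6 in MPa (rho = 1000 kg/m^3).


dp = 1000 * 1148 * 3.7 / 1e6 = 4.2476 MPa


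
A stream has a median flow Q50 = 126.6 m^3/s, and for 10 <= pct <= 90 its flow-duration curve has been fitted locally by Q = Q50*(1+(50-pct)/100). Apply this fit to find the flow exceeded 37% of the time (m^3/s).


Q = 126.6 * (1 + (50 - 37)/100) = 143.0580 m^3/s


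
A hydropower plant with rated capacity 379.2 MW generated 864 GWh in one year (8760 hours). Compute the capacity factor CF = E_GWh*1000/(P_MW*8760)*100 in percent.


CF = 864 * 1000 / (379.2 * 8760) * 100 = 26.0101 %


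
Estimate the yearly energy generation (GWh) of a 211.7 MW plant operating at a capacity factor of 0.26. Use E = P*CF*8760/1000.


E = 211.7 * 0.26 * 8760 / 1000 = 482.1679 GWh


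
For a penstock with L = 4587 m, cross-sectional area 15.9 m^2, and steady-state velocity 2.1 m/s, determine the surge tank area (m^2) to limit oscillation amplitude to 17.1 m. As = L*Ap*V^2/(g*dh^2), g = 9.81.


As = 4587 * 15.9 * 2.1^2 / (9.81 * 17.1^2) = 112.1252 m^2


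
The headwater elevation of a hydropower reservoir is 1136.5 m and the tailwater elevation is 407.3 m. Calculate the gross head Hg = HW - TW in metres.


Hg = 1136.5 - 407.3 = 729.2000 m


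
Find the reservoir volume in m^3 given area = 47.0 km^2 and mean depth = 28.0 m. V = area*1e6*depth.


V = 47.0 * 1e6 * 28.0 = 1.3160e+09 m^3


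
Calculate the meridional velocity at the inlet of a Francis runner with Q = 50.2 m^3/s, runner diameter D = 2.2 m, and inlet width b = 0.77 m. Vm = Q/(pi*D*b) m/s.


Vm = 50.2 / (pi * 2.2 * 0.77) = 9.4328 m/s


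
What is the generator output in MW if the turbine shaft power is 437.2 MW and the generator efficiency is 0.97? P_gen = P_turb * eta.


P_gen = 437.2 * 0.97 = 424.0840 MW


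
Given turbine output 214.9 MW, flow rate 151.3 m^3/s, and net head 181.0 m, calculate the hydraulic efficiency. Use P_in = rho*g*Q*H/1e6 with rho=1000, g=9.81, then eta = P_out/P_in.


P_in = 1000 * 9.81 * 151.3 * 181.0 / 1e6 = 268.6498 MW
eta = 214.9 / 268.6498 = 0.7999


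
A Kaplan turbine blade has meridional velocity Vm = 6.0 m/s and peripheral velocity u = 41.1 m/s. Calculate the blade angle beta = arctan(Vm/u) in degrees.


beta = arctan(6.0 / 41.1) = 8.3057 degrees


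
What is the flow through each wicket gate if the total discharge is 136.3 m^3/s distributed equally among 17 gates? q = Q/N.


q = 136.3 / 17 = 8.0176 m^3/s


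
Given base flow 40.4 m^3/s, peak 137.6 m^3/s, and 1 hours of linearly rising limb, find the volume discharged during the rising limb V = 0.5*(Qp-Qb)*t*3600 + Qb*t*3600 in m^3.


V = 0.5*(137.6 - 40.4)*1*3600 + 40.4*1*3600 = 320400.0000 m^3


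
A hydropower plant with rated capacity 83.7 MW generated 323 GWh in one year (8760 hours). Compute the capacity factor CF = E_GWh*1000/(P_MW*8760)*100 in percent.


CF = 323 * 1000 / (83.7 * 8760) * 100 = 44.0527 %


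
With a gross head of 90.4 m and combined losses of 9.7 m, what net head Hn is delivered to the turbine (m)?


Hn = 90.4 - 9.7 = 80.7000 m


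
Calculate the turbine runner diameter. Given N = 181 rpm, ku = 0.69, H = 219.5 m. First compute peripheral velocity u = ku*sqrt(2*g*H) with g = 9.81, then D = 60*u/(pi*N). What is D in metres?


u = 0.69 * sqrt(2*9.81*219.5) = 45.2810 m/s
D = 60 * 45.2810 / (pi * 181) = 4.7779 m


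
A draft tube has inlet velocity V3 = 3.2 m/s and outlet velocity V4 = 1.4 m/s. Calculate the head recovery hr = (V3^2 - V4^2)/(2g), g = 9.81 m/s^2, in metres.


hr = (3.2^2 - 1.4^2) / (2*9.81) = 0.4220 m


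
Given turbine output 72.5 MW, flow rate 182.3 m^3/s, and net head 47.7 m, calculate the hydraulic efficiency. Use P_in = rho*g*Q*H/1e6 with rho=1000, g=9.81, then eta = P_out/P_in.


P_in = 1000 * 9.81 * 182.3 * 47.7 / 1e6 = 85.3049 MW
eta = 72.5 / 85.3049 = 0.8499


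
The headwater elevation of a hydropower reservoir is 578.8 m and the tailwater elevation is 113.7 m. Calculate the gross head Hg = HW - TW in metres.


Hg = 578.8 - 113.7 = 465.1000 m


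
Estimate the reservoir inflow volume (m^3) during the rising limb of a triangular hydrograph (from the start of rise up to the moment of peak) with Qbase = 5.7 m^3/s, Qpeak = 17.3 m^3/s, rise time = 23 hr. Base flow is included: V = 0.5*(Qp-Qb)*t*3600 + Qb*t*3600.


V = 0.5*(17.3 - 5.7)*23*3600 + 5.7*23*3600 = 952200.0000 m^3


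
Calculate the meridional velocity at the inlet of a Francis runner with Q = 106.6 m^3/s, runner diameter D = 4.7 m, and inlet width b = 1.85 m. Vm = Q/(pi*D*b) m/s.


Vm = 106.6 / (pi * 4.7 * 1.85) = 3.9025 m/s


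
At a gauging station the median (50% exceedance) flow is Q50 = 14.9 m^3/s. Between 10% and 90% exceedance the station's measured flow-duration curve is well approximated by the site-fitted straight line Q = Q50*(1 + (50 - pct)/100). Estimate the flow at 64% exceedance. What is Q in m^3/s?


Q = 14.9 * (1 + (50 - 64)/100) = 12.8140 m^3/s


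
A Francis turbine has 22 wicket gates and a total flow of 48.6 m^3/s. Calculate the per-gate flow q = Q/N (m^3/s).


q = 48.6 / 22 = 2.2091 m^3/s


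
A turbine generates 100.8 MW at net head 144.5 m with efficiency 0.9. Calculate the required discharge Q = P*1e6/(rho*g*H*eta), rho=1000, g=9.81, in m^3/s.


Q = 100.8 * 1e6 / (1000 * 9.81 * 144.5 * 0.9) = 79.0098 m^3/s


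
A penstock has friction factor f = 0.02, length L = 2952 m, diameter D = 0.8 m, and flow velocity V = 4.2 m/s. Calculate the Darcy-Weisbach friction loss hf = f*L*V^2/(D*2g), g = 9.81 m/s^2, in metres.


hf = 0.02 * 2952 * 4.2^2 / (0.8 * 2 * 9.81) = 66.3523 m


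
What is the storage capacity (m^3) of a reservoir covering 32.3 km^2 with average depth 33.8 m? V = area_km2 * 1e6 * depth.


V = 32.3 * 1e6 * 33.8 = 1.0917e+09 m^3


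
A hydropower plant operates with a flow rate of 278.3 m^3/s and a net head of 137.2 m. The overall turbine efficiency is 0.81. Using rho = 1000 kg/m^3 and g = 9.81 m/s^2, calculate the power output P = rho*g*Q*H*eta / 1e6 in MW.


P = 1000 * 9.81 * 278.3 * 137.2 * 0.81 / 1e6 = 303.4040 MW


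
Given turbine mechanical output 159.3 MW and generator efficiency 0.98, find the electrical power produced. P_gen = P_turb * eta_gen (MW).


P_gen = 159.3 * 0.98 = 156.1140 MW


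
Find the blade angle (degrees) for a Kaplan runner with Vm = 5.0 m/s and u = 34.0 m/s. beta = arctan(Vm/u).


beta = arctan(5.0 / 34.0) = 8.3659 degrees


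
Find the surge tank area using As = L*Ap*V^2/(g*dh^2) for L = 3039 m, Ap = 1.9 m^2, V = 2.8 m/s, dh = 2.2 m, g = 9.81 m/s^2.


As = 3039 * 1.9 * 2.8^2 / (9.81 * 2.2^2) = 953.4238 m^2


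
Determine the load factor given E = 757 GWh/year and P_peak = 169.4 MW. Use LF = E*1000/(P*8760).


LF = 757 * 1000 / (169.4 * 8760) = 0.5101


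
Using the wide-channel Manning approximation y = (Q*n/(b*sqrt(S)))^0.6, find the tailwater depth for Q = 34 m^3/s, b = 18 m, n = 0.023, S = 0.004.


y = (34 * 0.023 / (18 * 0.004^0.5))^0.6 = 0.7983 m


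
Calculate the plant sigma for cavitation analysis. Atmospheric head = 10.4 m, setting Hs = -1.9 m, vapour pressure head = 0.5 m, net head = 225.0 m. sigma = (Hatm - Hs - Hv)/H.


sigma = (10.4 - (-1.9) - 0.5) / 225.0 = 0.0524


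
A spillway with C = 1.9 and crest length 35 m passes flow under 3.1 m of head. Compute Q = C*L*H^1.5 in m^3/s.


Q = 1.9 * 35 * 3.1^1.5 = 362.9645 m^3/s


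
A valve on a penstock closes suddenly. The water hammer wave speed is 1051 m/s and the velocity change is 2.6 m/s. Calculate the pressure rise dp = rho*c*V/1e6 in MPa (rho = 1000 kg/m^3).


dp = 1000 * 1051 * 2.6 / 1e6 = 2.7326 MPa


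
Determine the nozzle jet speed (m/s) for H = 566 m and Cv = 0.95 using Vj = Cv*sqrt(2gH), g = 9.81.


Vj = 0.95 * sqrt(2*9.81*566) = 100.1109 m/s


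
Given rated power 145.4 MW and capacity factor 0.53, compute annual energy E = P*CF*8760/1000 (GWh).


E = 145.4 * 0.53 * 8760 / 1000 = 675.0631 GWh


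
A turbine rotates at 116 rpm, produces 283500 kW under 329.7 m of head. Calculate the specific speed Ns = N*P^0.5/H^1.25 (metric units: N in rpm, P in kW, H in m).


Ns = 116 * 283500^0.5 / 329.7^1.25 = 43.9628


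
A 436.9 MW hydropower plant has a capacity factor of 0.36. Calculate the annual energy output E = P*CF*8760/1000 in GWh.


E = 436.9 * 0.36 * 8760 / 1000 = 1377.8078 GWh


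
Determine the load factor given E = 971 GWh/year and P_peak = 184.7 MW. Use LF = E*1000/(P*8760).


LF = 971 * 1000 / (184.7 * 8760) = 0.6001


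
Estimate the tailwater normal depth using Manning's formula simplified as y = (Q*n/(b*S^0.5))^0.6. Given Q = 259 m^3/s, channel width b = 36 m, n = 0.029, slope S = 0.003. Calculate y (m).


y = (259 * 0.029 / (36 * 0.003^0.5))^0.6 = 2.2310 m


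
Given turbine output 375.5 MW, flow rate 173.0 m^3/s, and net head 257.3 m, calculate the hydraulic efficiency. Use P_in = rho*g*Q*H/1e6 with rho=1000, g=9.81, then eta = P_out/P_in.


P_in = 1000 * 9.81 * 173.0 * 257.3 / 1e6 = 436.6715 MW
eta = 375.5 / 436.6715 = 0.8599


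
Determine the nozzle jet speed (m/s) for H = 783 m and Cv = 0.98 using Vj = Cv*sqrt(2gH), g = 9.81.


Vj = 0.98 * sqrt(2*9.81*783) = 121.4665 m/s


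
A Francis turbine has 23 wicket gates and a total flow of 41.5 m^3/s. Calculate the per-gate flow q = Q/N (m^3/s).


q = 41.5 / 23 = 1.8043 m^3/s


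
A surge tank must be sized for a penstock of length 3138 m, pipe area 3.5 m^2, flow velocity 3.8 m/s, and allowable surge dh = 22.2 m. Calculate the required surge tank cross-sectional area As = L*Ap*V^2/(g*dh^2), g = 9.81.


As = 3138 * 3.5 * 3.8^2 / (9.81 * 22.2^2) = 32.8030 m^2


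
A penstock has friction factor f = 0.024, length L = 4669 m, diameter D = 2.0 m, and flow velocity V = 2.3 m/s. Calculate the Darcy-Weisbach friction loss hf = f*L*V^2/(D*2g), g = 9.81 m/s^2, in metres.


hf = 0.024 * 4669 * 2.3^2 / (2.0 * 2 * 9.81) = 15.1064 m


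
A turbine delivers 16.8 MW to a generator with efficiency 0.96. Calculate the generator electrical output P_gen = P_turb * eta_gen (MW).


P_gen = 16.8 * 0.96 = 16.1280 MW


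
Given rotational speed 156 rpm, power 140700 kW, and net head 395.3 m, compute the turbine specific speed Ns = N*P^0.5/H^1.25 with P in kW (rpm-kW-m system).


Ns = 156 * 140700^0.5 / 395.3^1.25 = 33.1981


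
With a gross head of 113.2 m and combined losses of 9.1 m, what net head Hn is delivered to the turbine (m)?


Hn = 113.2 - 9.1 = 104.1000 m


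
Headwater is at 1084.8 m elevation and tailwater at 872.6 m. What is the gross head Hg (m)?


Hg = 1084.8 - 872.6 = 212.2000 m


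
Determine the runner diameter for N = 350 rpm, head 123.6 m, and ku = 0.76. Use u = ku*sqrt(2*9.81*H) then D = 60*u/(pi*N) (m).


u = 0.76 * sqrt(2*9.81*123.6) = 37.4259 m/s
D = 60 * 37.4259 / (pi * 350) = 2.0422 m


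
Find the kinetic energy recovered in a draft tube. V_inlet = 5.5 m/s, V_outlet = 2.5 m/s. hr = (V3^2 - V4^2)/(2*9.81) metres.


hr = (5.5^2 - 2.5^2) / (2*9.81) = 1.2232 m


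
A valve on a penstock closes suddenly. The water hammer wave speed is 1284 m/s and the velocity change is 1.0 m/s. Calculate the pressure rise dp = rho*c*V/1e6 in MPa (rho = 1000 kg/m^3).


dp = 1000 * 1284 * 1.0 / 1e6 = 1.2840 MPa


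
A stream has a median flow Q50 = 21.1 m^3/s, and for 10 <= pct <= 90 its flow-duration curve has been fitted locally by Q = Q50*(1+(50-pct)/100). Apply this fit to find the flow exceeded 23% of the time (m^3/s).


Q = 21.1 * (1 + (50 - 23)/100) = 26.7970 m^3/s


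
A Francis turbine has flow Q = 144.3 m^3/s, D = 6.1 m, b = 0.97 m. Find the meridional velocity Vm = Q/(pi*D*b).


Vm = 144.3 / (pi * 6.1 * 0.97) = 7.7627 m/s


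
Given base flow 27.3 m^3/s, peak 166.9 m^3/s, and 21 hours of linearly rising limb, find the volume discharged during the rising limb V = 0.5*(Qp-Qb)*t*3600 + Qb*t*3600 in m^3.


V = 0.5*(166.9 - 27.3)*21*3600 + 27.3*21*3600 = 7.3408e+06 m^3


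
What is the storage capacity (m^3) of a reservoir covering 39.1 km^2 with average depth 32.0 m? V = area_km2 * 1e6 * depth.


V = 39.1 * 1e6 * 32.0 = 1.2512e+09 m^3


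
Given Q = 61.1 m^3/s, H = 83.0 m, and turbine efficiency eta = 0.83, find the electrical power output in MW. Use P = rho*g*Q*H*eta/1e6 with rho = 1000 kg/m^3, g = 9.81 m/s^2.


P = 1000 * 9.81 * 61.1 * 83.0 * 0.83 / 1e6 = 41.2920 MW


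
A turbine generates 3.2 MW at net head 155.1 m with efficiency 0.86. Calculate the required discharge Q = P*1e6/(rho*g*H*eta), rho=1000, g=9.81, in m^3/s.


Q = 3.2 * 1e6 / (1000 * 9.81 * 155.1 * 0.86) = 2.4455 m^3/s


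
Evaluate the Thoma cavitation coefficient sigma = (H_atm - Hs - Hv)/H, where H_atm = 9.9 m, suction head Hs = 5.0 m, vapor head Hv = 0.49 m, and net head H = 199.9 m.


sigma = (9.9 - 5.0 - 0.49) / 199.9 = 0.0221


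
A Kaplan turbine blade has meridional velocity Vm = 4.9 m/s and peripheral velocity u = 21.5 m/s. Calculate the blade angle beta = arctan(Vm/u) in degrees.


beta = arctan(4.9 / 21.5) = 12.8388 degrees


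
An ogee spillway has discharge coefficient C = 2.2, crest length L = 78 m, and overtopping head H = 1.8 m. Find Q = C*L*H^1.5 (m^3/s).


Q = 2.2 * 78 * 1.8^1.5 = 414.4060 m^3/s


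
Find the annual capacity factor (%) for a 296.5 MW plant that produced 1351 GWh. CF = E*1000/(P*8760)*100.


CF = 1351 * 1000 / (296.5 * 8760) * 100 = 52.0148 %


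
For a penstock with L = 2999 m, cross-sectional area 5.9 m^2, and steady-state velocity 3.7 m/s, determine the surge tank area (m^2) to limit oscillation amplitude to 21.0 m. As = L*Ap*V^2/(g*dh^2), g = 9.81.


As = 2999 * 5.9 * 3.7^2 / (9.81 * 21.0^2) = 55.9918 m^2


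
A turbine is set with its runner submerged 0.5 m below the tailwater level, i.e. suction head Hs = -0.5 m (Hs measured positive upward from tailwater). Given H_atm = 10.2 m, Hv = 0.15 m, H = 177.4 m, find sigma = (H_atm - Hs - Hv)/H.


sigma = (10.2 - (-0.5) - 0.15) / 177.4 = 0.0595
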